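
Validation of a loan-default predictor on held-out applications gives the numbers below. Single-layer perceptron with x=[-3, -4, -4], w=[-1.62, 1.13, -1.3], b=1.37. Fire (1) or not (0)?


z = (-3)·(-1.62) + (-4)·(1.13) + (-4)·(-1.3) + 1.37
  = 6.91
step(z) = 1 (z≥0)

1


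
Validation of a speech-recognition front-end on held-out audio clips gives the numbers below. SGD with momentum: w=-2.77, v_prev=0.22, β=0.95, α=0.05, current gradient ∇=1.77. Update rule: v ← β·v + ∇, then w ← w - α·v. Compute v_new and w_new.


v_new = 0.95·0.22 + 1.77 = 0.209 + 1.77 = 1.979
w_new = -2.77 - 0.05·1.979 = -2.77 - 0.09895 = -2.86895

v_new=1.979, w_new=-2.86895


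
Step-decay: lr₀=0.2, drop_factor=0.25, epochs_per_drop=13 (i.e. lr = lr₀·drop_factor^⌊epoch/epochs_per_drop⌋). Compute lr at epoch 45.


n_drops = ⌊45/13⌋ = 3
lr = 0.2·0.25^3 = 0.2·0.015625 = 0.003125

0.003125


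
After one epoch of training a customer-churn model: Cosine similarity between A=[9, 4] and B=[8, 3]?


A·B = 9·8 + 4·3 = 84
‖A‖ = √97 = 9.8489, ‖B‖ = √73 = 8.544
cos = 84/(√97·√73) = 84/√7081 = 0.9982

0.9982


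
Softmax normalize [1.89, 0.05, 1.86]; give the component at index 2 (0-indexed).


Exponentials: e^1.89=6.6194, e^0.05=1.0513, e^1.86=6.4237
Sum = 14.0944
Softmax = [0.4696, 0.0746, 0.4558]
p[2] = 6.4237/14.0944 = 0.4558

0.4558


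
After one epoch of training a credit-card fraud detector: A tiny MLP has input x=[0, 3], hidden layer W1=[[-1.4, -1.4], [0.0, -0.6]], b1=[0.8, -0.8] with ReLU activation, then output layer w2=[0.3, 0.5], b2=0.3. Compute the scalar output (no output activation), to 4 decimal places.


z1[0] = (-1.4)·(0) + (-1.4)·(3) + 0.8 = -3.4
z1[1] = (0.0)·(0) + (-0.6)·(3) - 0.8 = -2.6
h = ReLU(z1) = [0.0, 0.0]
output = (0.3)·(0.0) + (0.5)·(0.0) + 0.3 = 0.3

0.3


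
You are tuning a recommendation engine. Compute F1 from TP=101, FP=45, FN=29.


Precision = 101/146 = 0.6918
Recall = 101/130 = 0.7769
F1 = 2·P·R/(P+R) = 2·TP/(2·TP+FP+FN) = 202/(202+45+29) = 202/276 = 0.7319

0.7319


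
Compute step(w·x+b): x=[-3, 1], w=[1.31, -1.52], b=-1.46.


z = (-3)·(1.31) + (1)·(-1.52) - 1.46
  = -6.91
step(z) = 0 (z<0)

0


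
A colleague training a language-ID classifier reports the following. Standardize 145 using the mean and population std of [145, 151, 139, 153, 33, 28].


μ = 108.1667, σ = 55.1193
z = (145 - 108.1667)/55.1193 = 0.6682

0.6682


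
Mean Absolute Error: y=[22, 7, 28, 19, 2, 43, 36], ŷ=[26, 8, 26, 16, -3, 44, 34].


Absolute errors: |22-26|=4, |7-8|=1, |28-26|=2, |19-16|=3, |2+ 3|=5, |43-44|=1, |36-34|=2
Sum = 18
MAE = 18/7 = 18/7

18/7


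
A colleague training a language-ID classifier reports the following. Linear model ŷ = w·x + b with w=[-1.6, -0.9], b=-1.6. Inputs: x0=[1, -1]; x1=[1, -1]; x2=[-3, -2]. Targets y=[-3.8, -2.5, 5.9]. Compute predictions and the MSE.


ŷ0 = (-1.6)·(1) + (-0.9)·(-1) - 1.6 = -2.3
ŷ1 = (-1.6)·(1) + (-0.9)·(-1) - 1.6 = -2.3
ŷ2 = (-1.6)·(-3) + (-0.9)·(-2) - 1.6 = 5.0
errors² = [2.25, 0.04, 0.81]
MSE = 3.1000/3 = 1.0333

1.0333


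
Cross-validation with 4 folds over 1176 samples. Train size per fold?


Fold size = 1176/4 = 294
Training per fold = 1176 - 294 = 882

882


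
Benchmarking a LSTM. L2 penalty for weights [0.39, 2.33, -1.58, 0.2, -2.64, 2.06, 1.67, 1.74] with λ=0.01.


‖w‖₂² = (0.39)² + (2.33)² + (-1.58)² + (0.2)² + (-2.64)² + (2.06)² + (1.67)² + (1.74)²
     = 0.1521 + 5.4289 + 2.4964 + 0.04 + 6.9696 + 4.2436 + 2.7889 + 3.0276
     = 25.1471
λ·‖w‖₂² = 0.01·25.1471 = 0.251471

0.251471


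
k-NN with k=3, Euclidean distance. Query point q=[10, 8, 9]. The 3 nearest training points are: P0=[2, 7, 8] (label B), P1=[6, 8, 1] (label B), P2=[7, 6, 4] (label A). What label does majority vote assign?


d(q,P0) = 8.124  (label B)
d(q,P1) = 8.9443  (label B)
d(q,P2) = 6.1644  (label A)
Votes: A=1, B=2
Majority → B

B


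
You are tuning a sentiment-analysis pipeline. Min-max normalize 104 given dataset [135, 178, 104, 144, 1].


min=1, max=178
(104-1)/(178-1) = 103/177 = 0.5819

0.5819


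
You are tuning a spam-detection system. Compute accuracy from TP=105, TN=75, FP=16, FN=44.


Accuracy = (TP+TN)/(TP+TN+FP+FN)
= (105+75)/(240)
= 180/240 = 75.0%

75.0%


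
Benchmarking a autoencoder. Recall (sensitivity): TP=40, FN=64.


Recall = TP/(TP+FN)
= 40/(40+64)
= 40/104 = 38.46%

38.46%


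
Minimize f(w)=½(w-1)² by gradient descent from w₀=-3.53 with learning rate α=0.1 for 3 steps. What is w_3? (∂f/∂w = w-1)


step 1: grad = -3.53-1 = -4.53; w = -3.53 - 0.1·(-4.53) = -3.077
step 2: grad = -3.077-1 = -4.077; w = -3.077 - 0.1·(-4.077) = -2.6693
step 3: grad = -2.6693-1 = -3.6693; w = -2.6693 - 0.1·(-3.6693) = -2.30237

-2.30237


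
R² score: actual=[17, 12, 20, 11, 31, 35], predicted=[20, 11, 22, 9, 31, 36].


ȳ = 21
SS_res = Σ(y-ŷ)² = 19
SS_tot = Σ(y-ȳ)² = 494
R² = 1 - SS_res/SS_tot = 1 - 0.0385 = 0.9615

0.9615


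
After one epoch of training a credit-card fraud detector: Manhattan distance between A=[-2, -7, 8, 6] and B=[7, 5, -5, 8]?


d = |-2-7| + |-7-5| + |8+ 5| + |6-8|
  = 9 + 12 + 13 + 2
  = 36

36


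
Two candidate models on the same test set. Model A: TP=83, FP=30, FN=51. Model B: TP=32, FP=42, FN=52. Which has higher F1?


Model A: P=83/113=0.7345, R=83/134=0.6194, F1=2PR/(P+R)=2TP/(2TP+FP+FN)=166/247=0.6721
Model B: P=32/74=0.4324, R=32/84=0.381, F1=2PR/(P+R)=2TP/(2TP+FP+FN)=64/158=0.4051
0.6721 > 0.4051 → Model A

Model A


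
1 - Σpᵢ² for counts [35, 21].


Probabilities: [35/56, 21/56] ≈ [0.625, 0.375]
Σpᵢ² = (1225 + 441)/56² = 1666/3136
Gini = 1 - Σpᵢ² = 1 - 1666/3136 = 0.4688

0.4688


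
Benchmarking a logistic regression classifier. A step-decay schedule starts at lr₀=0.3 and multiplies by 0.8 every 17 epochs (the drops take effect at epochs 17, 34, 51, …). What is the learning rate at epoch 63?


n_drops = ⌊63/17⌋ = 3
lr = 0.3·0.8^3 = 0.3·0.512 = 0.1536

0.1536


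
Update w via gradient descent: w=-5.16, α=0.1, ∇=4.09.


w_new = w - α·∇
= -5.16 - 0.1·4.09
= -5.16 - 0.409
= -5.569

-5.569


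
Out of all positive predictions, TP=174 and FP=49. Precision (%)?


Precision = TP/(TP+FP)
= 174/(174+49)
= 174/223 = 78.03%

78.03%


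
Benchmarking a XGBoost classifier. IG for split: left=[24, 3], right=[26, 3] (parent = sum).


Parent = [50, 6], H_parent = 0.4912
H_left = 0.5033 (n=27), H_right = 0.4798 (n=29)
H_children = (27/56)·0.5033 + (29/56)·0.4798 = 0.4911
IG = 0.4912 - 0.4911 = 0.0001

0.0001


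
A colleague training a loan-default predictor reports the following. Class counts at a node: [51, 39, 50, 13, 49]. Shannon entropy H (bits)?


Probabilities: [51/202, 39/202, 50/202, 13/202, 49/202] ≈ [0.2525, 0.1931, 0.2475, 0.0644, 0.2426]
H = -((51/202)·log₂(51/202) + (39/202)·log₂(39/202) + (50/202)·log₂(50/202) + (13/202)·log₂(13/202) + (49/202)·log₂(49/202))
  = 2.2085 bits

2.2085 bits


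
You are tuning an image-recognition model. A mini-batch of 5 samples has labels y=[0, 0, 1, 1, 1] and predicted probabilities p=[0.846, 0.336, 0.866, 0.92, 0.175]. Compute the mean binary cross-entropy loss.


L[0] = -ln(1-0.846) = -ln(0.154) = 1.8708
L[1] = -ln(1-0.336) = -ln(0.664) = 0.4095
L[2] = -ln(0.866) = 0.1439
L[3] = -ln(0.92) = 0.0834
L[4] = -ln(0.175) = 1.743
mean = (1.8708 + 0.4095 + 0.1439 + 0.0834 + 1.743)/5 = 0.8501

0.8501


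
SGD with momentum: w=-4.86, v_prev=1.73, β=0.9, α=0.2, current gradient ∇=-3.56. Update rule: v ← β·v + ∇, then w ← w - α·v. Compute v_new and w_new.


v_new = 0.9·1.73 - 3.56 = 1.557 - 3.56 = -2.003
w_new = -4.86 - 0.2·-2.003 = -4.86 + 0.4006 = -4.4594

v_new=-2.003, w_new=-4.4594


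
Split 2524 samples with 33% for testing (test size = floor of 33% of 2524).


Test = ⌊2524·33/100⌋ = 832
Train = 2524 - 832 = 1692

Train: 1692, Test: 832


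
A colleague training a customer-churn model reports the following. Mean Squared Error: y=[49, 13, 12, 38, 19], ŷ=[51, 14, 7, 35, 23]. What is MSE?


Squared errors: (49-51)²=4, (13-14)²=1, (12-7)²=25, (38-35)²=9, (19-23)²=16
Sum = 55
MSE = 55/5 = 11

11


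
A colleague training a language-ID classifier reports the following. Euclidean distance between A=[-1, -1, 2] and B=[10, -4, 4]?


d = √((-1-10)² + (-1+ 4)² + (2-4)²)
  = √(121 + 9 + 4)
  = √134 = 11.5758

11.5758


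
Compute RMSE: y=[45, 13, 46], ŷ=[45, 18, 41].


MSE = 50/3 = 16.6667
RMSE = √(50/3) = 4.0825

4.0825


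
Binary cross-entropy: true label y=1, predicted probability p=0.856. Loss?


BCE = -[y·ln(p) + (1-y)·ln(1-p)]
= -1·ln(0.856) - 0
= -ln(0.856) = 0.1555

0.1555


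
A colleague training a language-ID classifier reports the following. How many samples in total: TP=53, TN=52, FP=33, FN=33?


Total = TP + TN + FP + FN
= 53 + 52 + 33 + 33
= 171
(Predicted positive: 86, predicted negative: 85)

171


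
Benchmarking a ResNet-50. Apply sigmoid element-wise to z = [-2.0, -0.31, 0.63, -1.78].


σ(-2.0) = 1/(1+e^2.0) = 0.1192
σ(-0.31) = 1/(1+e^0.31) = 0.4231
σ(0.63) = 1/(1+e^-0.63) = 0.6525
σ(-1.78) = 1/(1+e^1.78) = 0.1443
result = [0.1192, 0.4231, 0.6525, 0.1443]

[0.1192, 0.4231, 0.6525, 0.1443]


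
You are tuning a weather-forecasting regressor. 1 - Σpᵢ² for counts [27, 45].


Probabilities: [27/72, 45/72] ≈ [0.375, 0.625]
Σpᵢ² = (729 + 2025)/72² = 2754/5184
Gini = 1 - Σpᵢ² = 1 - 2754/5184 = 0.4688

0.4688


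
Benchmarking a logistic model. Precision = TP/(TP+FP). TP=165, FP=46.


Precision = TP/(TP+FP)
= 165/(165+46)
= 165/211 = 78.2%

78.2%


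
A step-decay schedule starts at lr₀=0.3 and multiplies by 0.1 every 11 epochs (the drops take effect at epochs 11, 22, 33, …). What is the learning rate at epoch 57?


n_drops = ⌊57/11⌋ = 5
lr = 0.3·0.1^5 = 0.3·0.00001 = 0.000003

0.000003


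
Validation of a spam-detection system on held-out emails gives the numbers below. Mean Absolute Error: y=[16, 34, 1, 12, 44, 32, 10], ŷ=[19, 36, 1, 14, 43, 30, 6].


Absolute errors: |16-19|=3, |34-36|=2, |1-1|=0, |12-14|=2, |44-43|=1, |32-30|=2, |10-6|=4
Sum = 14
MAE = 14/7 = 2

2


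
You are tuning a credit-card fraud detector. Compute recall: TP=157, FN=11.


Recall = TP/(TP+FN)
= 157/(157+11)
= 157/168 = 93.45%

93.45%


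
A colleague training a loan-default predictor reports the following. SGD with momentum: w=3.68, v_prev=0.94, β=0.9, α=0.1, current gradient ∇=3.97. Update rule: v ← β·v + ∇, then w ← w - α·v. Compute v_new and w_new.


v_new = 0.9·0.94 + 3.97 = 0.846 + 3.97 = 4.816
w_new = 3.68 - 0.1·4.816 = 3.68 - 0.4816 = 3.1984

v_new=4.816, w_new=3.1984


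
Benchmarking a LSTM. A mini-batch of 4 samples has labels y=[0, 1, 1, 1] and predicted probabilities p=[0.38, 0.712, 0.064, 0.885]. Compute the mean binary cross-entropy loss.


L[0] = -ln(1-0.38) = -ln(0.62) = 0.478
L[1] = -ln(0.712) = 0.3397
L[2] = -ln(0.064) = 2.7489
L[3] = -ln(0.885) = 0.1222
mean = (0.478 + 0.3397 + 2.7489 + 0.1222)/4 = 0.9222

0.9222


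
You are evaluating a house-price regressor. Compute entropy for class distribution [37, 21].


Probabilities: [37/58, 21/58] ≈ [0.6379, 0.3621]
H = -((37/58)·log₂(37/58) + (21/58)·log₂(21/58))
  = 0.9444 bits

0.9444 bits


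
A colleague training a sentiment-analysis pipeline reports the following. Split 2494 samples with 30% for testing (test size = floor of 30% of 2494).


Test = ⌊2494·30/100⌋ = 748
Train = 2494 - 748 = 1746

Train: 1746, Test: 748


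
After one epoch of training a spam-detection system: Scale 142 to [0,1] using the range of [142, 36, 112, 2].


min=2, max=142
(142-2)/(142-2) = 140/140 = 1.0

1.0


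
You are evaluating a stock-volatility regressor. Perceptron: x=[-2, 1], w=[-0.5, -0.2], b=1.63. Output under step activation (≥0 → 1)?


z = (-2)·(-0.5) + (1)·(-0.2) + 1.63
  = 2.43
step(z) = 1 (z≥0)

1


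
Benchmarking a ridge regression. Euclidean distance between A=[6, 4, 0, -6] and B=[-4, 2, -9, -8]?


d = √((6+ 4)² + (4-2)² + (0+ 9)² + (-6+ 8)²)
  = √(100 + 4 + 81 + 4)
  = √189 = 13.7477

13.7477


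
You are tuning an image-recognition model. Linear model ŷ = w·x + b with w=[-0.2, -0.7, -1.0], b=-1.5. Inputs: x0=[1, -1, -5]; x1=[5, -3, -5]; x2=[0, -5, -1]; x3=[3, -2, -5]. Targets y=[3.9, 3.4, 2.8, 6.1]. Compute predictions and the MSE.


ŷ0 = (-0.2)·(1) + (-0.7)·(-1) + (-1.0)·(-5) - 1.5 = 4.0
ŷ1 = (-0.2)·(5) + (-0.7)·(-3) + (-1.0)·(-5) - 1.5 = 4.6
ŷ2 = (-0.2)·(0) + (-0.7)·(-5) + (-1.0)·(-1) - 1.5 = 3.0
ŷ3 = (-0.2)·(3) + (-0.7)·(-2) + (-1.0)·(-5) - 1.5 = 4.3
errors² = [0.01, 1.44, 0.04, 3.24]
MSE = 4.7300/4 = 1.1825

1.1825


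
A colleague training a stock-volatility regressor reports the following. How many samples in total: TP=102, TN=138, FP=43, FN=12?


Total = TP + TN + FP + FN
= 102 + 138 + 43 + 12
= 295
(Predicted positive: 145, predicted negative: 150)

295


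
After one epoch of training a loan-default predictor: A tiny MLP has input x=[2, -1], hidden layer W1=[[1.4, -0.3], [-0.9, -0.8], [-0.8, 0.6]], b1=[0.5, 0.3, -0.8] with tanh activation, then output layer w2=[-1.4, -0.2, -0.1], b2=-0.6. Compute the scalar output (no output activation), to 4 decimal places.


z1[0] = (1.4)·(2) + (-0.3)·(-1) + 0.5 = 3.6
z1[1] = (-0.9)·(2) + (-0.8)·(-1) + 0.3 = -0.7
z1[2] = (-0.8)·(2) + (0.6)·(-1) - 0.8 = -3.0
h = tanh(z1) = [0.9985, -0.6044, -0.9951]
output = (-1.4)·(0.9985) + (-0.2)·(-0.6044) + (-0.1)·(-0.9951) - 0.6 = -1.7775

-1.7775


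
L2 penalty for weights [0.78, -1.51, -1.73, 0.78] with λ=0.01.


‖w‖₂² = (0.78)² + (-1.51)² + (-1.73)² + (0.78)²
     = 0.6084 + 2.2801 + 2.9929 + 0.6084
     = 6.4898
λ·‖w‖₂² = 0.01·6.4898 = 0.064898

0.064898


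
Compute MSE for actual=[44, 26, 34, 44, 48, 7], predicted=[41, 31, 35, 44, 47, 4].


Squared errors: (44-41)²=9, (26-31)²=25, (34-35)²=1, (44-44)²=0, (48-47)²=1, (7-4)²=9
Sum = 45
MSE = 45/6 = 15/2

15/2


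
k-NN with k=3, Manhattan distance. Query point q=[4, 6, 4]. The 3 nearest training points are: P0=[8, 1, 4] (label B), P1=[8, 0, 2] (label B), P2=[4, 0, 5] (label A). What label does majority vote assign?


d(q,P0) = 9  (label B)
d(q,P1) = 12  (label B)
d(q,P2) = 7  (label A)
Votes: A=1, B=2
Majority → B

B


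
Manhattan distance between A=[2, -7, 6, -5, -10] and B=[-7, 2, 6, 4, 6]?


d = |2+ 7| + |-7-2| + |6-6| + |-5-4| + |-10-6|
  = 9 + 9 + 0 + 9 + 16
  = 43

43


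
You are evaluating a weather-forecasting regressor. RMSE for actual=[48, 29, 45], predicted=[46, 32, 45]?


MSE = 13/3 = 4.3333
RMSE = √(13/3) = 2.0817

2.0817


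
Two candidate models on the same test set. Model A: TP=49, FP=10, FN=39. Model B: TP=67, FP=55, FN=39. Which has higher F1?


Model A: P=49/59=0.8305, R=49/88=0.5568, F1=2PR/(P+R)=2TP/(2TP+FP+FN)=98/147=0.6667
Model B: P=67/122=0.5492, R=67/106=0.6321, F1=2PR/(P+R)=2TP/(2TP+FP+FN)=134/228=0.5877
0.6667 > 0.5877 → Model A

Model A


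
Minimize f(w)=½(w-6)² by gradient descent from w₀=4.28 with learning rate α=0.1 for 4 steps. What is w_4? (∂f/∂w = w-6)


step 1: grad = 4.28-6 = -1.72; w = 4.28 - 0.1·(-1.72) = 4.452
step 2: grad = 4.452-6 = -1.548; w = 4.452 - 0.1·(-1.548) = 4.6068
step 3: grad = 4.6068-6 = -1.3932; w = 4.6068 - 0.1·(-1.3932) = 4.74612
step 4: grad = 4.74612-6 = -1.25388; w = 4.74612 - 0.1·(-1.25388) = 4.871508

4.871508


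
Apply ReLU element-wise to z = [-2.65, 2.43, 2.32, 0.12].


ReLU(-2.65) = max(0, -2.65) = 0.0
ReLU(2.43) = max(0, 2.43) = 2.43
ReLU(2.32) = max(0, 2.32) = 2.32
ReLU(0.12) = max(0, 0.12) = 0.12
result = [0.0, 2.43, 2.32, 0.12]

[0.0, 2.43, 2.32, 0.12]


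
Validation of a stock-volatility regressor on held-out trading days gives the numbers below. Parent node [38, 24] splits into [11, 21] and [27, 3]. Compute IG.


Parent = [38, 24], H_parent = 0.9629
H_left = 0.9284 (n=32), H_right = 0.469 (n=30)
H_children = (32/62)·0.9284 + (30/62)·0.469 = 0.7061
IG = 0.9629 - 0.7061 = 0.2568

0.2568


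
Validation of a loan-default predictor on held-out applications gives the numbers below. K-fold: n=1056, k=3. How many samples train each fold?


Fold size = 1056/3 = 352
Training per fold = 1056 - 352 = 704

704


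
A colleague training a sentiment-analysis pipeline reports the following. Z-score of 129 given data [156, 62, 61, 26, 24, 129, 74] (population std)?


μ = 76, σ = 46.0404
z = (129 - 76)/46.0404 = 1.1512

1.1512


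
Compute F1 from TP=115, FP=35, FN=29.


Precision = 115/150 = 0.7667
Recall = 115/144 = 0.7986
F1 = 2·P·R/(P+R) = 2·TP/(2·TP+FP+FN) = 230/(230+35+29) = 230/294 = 0.7823

0.7823


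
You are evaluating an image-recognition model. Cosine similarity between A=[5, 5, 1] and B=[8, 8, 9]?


A·B = 5·8 + 5·8 + 1·9 = 89
‖A‖ = √51 = 7.1414, ‖B‖ = √209 = 14.4568
cos = 89/(√51·√209) = 89/√10659 = 0.862

0.862


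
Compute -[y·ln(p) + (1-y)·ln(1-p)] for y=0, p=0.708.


BCE = -[y·ln(p) + (1-y)·ln(1-p)]
= -0 - 1·ln(1-0.708)
= -ln(0.292) = 1.231

1.231


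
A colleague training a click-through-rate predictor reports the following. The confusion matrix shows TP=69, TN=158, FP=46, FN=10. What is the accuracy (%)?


Accuracy = (TP+TN)/(TP+TN+FP+FN)
= (69+158)/(283)
= 227/283 = 80.21%

80.21%


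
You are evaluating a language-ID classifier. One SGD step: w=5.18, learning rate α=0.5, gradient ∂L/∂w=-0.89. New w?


w_new = w - α·∇
= 5.18 - 0.5·-0.89
= 5.18 + 0.445
= 5.625

5.625


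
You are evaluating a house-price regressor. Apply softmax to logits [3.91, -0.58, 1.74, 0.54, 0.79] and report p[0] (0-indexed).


Exponentials: e^3.91=49.899, e^-0.58=0.5599, e^1.74=5.6973, e^0.54=1.716, e^0.79=2.2034
Sum = 60.0756
Softmax = [0.8306, 0.0093, 0.0948, 0.0286, 0.0367]
p[0] = 49.899/60.0756 = 0.8306

0.8306


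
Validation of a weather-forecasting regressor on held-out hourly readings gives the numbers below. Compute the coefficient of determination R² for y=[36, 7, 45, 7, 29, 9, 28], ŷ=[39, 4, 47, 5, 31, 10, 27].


ȳ = 23
SS_res = Σ(y-ŷ)² = 32
SS_tot = Σ(y-ȳ)² = 1422
R² = 1 - SS_res/SS_tot = 1 - 0.0225 = 0.9775

0.9775


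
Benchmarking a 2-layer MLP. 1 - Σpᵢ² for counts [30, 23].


Probabilities: [30/53, 23/53] ≈ [0.566, 0.434]
Σpᵢ² = (900 + 529)/53² = 1429/2809
Gini = 1 - Σpᵢ² = 1 - 1429/2809 = 0.4913

0.4913


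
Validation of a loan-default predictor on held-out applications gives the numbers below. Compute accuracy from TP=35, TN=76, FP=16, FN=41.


Accuracy = (TP+TN)/(TP+TN+FP+FN)
= (35+76)/(168)
= 111/168 = 66.07%

66.07%


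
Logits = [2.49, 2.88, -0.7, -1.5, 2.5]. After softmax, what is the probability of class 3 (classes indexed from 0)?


Exponentials: e^2.49=12.0613, e^2.88=17.8143, e^-0.7=0.4966, e^-1.5=0.2231, e^2.5=12.1825
Sum = 42.7778
Softmax = [0.282, 0.4164, 0.0116, 0.0052, 0.2848]
p[3] = 0.2231/42.7778 = 0.0052

0.0052


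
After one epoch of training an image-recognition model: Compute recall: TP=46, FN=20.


Recall = TP/(TP+FN)
= 46/(46+20)
= 46/66 = 69.7%

69.7%


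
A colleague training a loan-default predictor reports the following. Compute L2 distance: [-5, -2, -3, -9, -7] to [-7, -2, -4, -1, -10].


d = √((-5+ 7)² + (-2+ 2)² + (-3+ 4)² + (-9+ 1)² + (-7+ 10)²)
  = √(4 + 0 + 1 + 64 + 9)
  = √78 = 8.8318

8.8318


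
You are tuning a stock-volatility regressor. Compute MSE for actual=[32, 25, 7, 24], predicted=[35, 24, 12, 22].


Squared errors: (32-35)²=9, (25-24)²=1, (7-12)²=25, (24-22)²=4
Sum = 39
MSE = 39/4 = 39/4

39/4


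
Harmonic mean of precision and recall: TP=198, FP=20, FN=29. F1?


Precision = 198/218 = 0.9083
Recall = 198/227 = 0.8722
F1 = 2·P·R/(P+R) = 2·TP/(2·TP+FP+FN) = 396/(396+20+29) = 396/445 = 0.8899

0.8899


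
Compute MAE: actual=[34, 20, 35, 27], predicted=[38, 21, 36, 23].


Absolute errors: |34-38|=4, |20-21|=1, |35-36|=1, |27-23|=4
Sum = 10
MAE = 10/4 = 5/2

5/2


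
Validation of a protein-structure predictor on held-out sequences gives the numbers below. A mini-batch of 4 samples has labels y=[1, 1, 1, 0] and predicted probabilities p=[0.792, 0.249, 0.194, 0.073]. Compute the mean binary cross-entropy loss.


L[0] = -ln(0.792) = 0.2332
L[1] = -ln(0.249) = 1.3903
L[2] = -ln(0.194) = 1.6399
L[3] = -ln(1-0.073) = -ln(0.927) = 0.0758
mean = (0.2332 + 1.3903 + 1.6399 + 0.0758)/4 = 0.8348

0.8348


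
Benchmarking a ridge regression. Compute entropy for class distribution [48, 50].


Probabilities: [48/98, 50/98] ≈ [0.4898, 0.5102]
H = -((48/98)·log₂(48/98) + (50/98)·log₂(50/98))
  = 0.9997 bits

0.9997 bits


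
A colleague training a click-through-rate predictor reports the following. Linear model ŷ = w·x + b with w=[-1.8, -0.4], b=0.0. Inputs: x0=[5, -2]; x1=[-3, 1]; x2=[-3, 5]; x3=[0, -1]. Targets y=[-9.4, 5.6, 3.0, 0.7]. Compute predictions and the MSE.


ŷ0 = (-1.8)·(5) + (-0.4)·(-2) + 0.0 = -8.2
ŷ1 = (-1.8)·(-3) + (-0.4)·(1) + 0.0 = 5.0
ŷ2 = (-1.8)·(-3) + (-0.4)·(5) + 0.0 = 3.4
ŷ3 = (-1.8)·(0) + (-0.4)·(-1) + 0.0 = 0.4
errors² = [1.44, 0.36, 0.16, 0.09]
MSE = 2.0500/4 = 0.5125

0.5125


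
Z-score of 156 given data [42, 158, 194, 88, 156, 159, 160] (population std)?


μ = 136.7143, σ = 48.5349
z = (156 - 136.7143)/48.5349 = 0.3974

0.3974


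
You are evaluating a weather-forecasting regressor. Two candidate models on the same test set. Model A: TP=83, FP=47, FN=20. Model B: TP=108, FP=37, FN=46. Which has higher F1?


Model A: P=83/130=0.6385, R=83/103=0.8058, F1=2PR/(P+R)=2TP/(2TP+FP+FN)=166/233=0.7124
Model B: P=108/145=0.7448, R=108/154=0.7013, F1=2PR/(P+R)=2TP/(2TP+FP+FN)=216/299=0.7224
0.7124 < 0.7224 → Model B

Model B


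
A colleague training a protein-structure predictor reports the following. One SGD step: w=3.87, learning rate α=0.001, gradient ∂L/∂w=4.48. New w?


w_new = w - α·∇
= 3.87 - 0.001·4.48
= 3.87 - 0.00448
= 3.86552

3.86552


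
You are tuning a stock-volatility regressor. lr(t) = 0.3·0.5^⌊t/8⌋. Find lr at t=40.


n_drops = ⌊40/8⌋ = 5
lr = 0.3·0.5^5 = 0.3·0.03125 = 0.009375

0.009375


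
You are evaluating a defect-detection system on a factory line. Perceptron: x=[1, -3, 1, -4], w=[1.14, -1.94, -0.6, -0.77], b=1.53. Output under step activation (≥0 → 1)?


z = (1)·(1.14) + (-3)·(-1.94) + (1)·(-0.6) + (-4)·(-0.77) + 1.53
  = 10.97
step(z) = 1 (z≥0)

1


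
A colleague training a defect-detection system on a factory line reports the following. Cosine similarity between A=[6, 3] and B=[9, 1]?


A·B = 6·9 + 3·1 = 57
‖A‖ = √45 = 6.7082, ‖B‖ = √82 = 9.0554
cos = 57/(√45·√82) = 57/√3690 = 0.9383

0.9383


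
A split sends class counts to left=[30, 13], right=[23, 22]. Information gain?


Parent = [53, 35], H_parent = 0.9696
H_left = 0.8841 (n=43), H_right = 0.9996 (n=45)
H_children = (43/88)·0.8841 + (45/88)·0.9996 = 0.9432
IG = 0.9696 - 0.9432 = 0.0264

0.0264


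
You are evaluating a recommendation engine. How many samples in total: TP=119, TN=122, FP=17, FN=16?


Total = TP + TN + FP + FN
= 119 + 122 + 17 + 16
= 274
(Predicted positive: 136, predicted negative: 138)

274


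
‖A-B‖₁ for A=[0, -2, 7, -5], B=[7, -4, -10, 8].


d = |0-7| + |-2+ 4| + |7+ 10| + |-5-8|
  = 7 + 2 + 17 + 13
  = 39

39


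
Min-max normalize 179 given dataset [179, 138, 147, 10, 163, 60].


min=10, max=179
(179-10)/(179-10) = 169/169 = 1.0

1.0


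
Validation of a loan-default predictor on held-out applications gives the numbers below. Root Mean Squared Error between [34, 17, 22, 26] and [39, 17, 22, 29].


MSE = 34/4 = 8.5
RMSE = √(34/4) = 2.9155

2.9155


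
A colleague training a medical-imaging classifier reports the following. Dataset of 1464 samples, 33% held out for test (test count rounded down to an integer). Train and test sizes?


Test = ⌊1464·33/100⌋ = 483
Train = 1464 - 483 = 981

Train: 981, Test: 483


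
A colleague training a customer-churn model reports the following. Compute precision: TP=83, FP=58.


Precision = TP/(TP+FP)
= 83/(83+58)
= 83/141 = 58.87%

58.87%


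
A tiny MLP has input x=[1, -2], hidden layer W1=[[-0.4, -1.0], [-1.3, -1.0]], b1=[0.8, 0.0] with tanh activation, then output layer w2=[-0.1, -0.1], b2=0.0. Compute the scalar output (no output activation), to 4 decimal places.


z1[0] = (-0.4)·(1) + (-1.0)·(-2) + 0.8 = 2.4
z1[1] = (-1.3)·(1) + (-1.0)·(-2) + 0.0 = 0.7
h = tanh(z1) = [0.9837, 0.6044]
output = (-0.1)·(0.9837) + (-0.1)·(0.6044) + 0.0 = -0.1588

-0.1588


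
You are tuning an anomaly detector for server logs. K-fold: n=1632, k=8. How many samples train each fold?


Fold size = 1632/8 = 204
Training per fold = 1632 - 204 = 1428

1428


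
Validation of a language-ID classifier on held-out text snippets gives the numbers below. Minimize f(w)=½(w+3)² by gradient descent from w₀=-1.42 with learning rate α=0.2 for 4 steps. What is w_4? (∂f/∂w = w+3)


step 1: grad = -1.42+3 = 1.58; w = -1.42 - 0.2·(1.58) = -1.736
step 2: grad = -1.736+3 = 1.264; w = -1.736 - 0.2·(1.264) = -1.9888
step 3: grad = -1.9888+3 = 1.0112; w = -1.9888 - 0.2·(1.0112) = -2.19104
step 4: grad = -2.19104+3 = 0.80896; w = -2.19104 - 0.2·(0.80896) = -2.352832

-2.352832


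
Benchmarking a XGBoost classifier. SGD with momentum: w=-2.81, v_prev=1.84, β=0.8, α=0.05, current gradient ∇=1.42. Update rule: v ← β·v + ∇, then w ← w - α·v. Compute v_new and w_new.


v_new = 0.8·1.84 + 1.42 = 1.472 + 1.42 = 2.892
w_new = -2.81 - 0.05·2.892 = -2.81 - 0.1446 = -2.9546

v_new=2.892, w_new=-2.9546


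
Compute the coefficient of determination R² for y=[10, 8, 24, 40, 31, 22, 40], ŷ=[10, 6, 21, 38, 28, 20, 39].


ȳ = 25
SS_res = Σ(y-ŷ)² = 31
SS_tot = Σ(y-ȳ)² = 1010
R² = 1 - SS_res/SS_tot = 1 - 0.0307 = 0.9693

0.9693


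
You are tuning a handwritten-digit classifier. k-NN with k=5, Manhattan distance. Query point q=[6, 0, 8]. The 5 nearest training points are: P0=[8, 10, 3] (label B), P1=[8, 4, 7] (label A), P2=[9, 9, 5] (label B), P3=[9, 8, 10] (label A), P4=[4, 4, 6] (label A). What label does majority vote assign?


d(q,P0) = 17  (label B)
d(q,P1) = 7  (label A)
d(q,P2) = 15  (label B)
d(q,P3) = 13  (label A)
d(q,P4) = 8  (label A)
Votes: A=3, B=2
Majority → A

A


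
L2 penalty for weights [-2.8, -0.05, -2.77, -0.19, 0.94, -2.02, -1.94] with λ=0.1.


‖w‖₂² = (-2.8)² + (-0.05)² + (-2.77)² + (-0.19)² + (0.94)² + (-2.02)² + (-1.94)²
     = 7.84 + 0.0025 + 7.6729 + 0.0361 + 0.8836 + 4.0804 + 3.7636
     = 24.2791
λ·‖w‖₂² = 0.1·24.2791 = 2.42791

2.42791


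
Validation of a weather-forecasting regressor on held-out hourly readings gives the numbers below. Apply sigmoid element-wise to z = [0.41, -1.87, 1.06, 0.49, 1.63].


σ(0.41) = 1/(1+e^-0.41) = 0.6011
σ(-1.87) = 1/(1+e^1.87) = 0.1335
σ(1.06) = 1/(1+e^-1.06) = 0.7427
σ(0.49) = 1/(1+e^-0.49) = 0.6201
σ(1.63) = 1/(1+e^-1.63) = 0.8362
result = [0.6011, 0.1335, 0.7427, 0.6201, 0.8362]

[0.6011, 0.1335, 0.7427, 0.6201, 0.8362]


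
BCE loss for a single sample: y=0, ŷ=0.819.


BCE = -[y·ln(p) + (1-y)·ln(1-p)]
= -0 - 1·ln(1-0.819)
= -ln(0.181) = 1.7093

1.7093


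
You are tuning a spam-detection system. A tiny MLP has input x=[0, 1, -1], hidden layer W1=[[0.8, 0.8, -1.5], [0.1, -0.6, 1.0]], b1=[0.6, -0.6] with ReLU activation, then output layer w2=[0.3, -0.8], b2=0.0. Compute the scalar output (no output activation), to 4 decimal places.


z1[0] = (0.8)·(0) + (0.8)·(1) + (-1.5)·(-1) + 0.6 = 2.9
z1[1] = (0.1)·(0) + (-0.6)·(1) + (1.0)·(-1) - 0.6 = -2.2
h = ReLU(z1) = [2.9, 0.0]
output = (0.3)·(2.9) + (-0.8)·(0.0) + 0.0 = 0.87

0.87


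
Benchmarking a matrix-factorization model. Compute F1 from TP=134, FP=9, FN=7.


Precision = 134/143 = 0.9371
Recall = 134/141 = 0.9504
F1 = 2·P·R/(P+R) = 2·TP/(2·TP+FP+FN) = 268/(268+9+7) = 268/284 = 0.9437

0.9437


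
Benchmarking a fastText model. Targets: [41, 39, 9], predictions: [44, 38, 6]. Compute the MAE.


Absolute errors: |41-44|=3, |39-38|=1, |9-6|=3
Sum = 7
MAE = 7/3 = 7/3

7/3


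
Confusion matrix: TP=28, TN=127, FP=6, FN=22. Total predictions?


Total = TP + TN + FP + FN
= 28 + 127 + 6 + 22
= 183
(Predicted positive: 34, predicted negative: 149)

183


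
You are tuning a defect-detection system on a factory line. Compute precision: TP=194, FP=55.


Precision = TP/(TP+FP)
= 194/(194+55)
= 194/249 = 77.91%

77.91%


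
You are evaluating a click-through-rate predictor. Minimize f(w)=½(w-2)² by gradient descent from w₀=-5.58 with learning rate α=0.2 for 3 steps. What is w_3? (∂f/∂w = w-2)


step 1: grad = -5.58-2 = -7.58; w = -5.58 - 0.2·(-7.58) = -4.064
step 2: grad = -4.064-2 = -6.064; w = -4.064 - 0.2·(-6.064) = -2.8512
step 3: grad = -2.8512-2 = -4.8512; w = -2.8512 - 0.2·(-4.8512) = -1.88096

-1.88096


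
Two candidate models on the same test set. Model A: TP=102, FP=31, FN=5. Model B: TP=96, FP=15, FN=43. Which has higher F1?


Model A: P=102/133=0.7669, R=102/107=0.9533, F1=2PR/(P+R)=2TP/(2TP+FP+FN)=204/240=0.85
Model B: P=96/111=0.8649, R=96/139=0.6906, F1=2PR/(P+R)=2TP/(2TP+FP+FN)=192/250=0.768
0.85 > 0.768 → Model A

Model A


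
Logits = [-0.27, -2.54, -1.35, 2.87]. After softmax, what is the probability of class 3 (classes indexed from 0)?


Exponentials: e^-0.27=0.7634, e^-2.54=0.0789, e^-1.35=0.2592, e^2.87=17.637
Sum = 18.7385
Softmax = [0.0407, 0.0042, 0.0138, 0.9412]
p[3] = 17.637/18.7385 = 0.9412

0.9412


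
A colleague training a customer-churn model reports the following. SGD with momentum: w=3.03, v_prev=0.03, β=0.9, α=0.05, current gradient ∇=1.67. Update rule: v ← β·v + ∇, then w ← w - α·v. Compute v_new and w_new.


v_new = 0.9·0.03 + 1.67 = 0.027 + 1.67 = 1.697
w_new = 3.03 - 0.05·1.697 = 3.03 - 0.08485 = 2.94515

v_new=1.697, w_new=2.94515


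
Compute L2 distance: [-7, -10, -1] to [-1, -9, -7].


d = √((-7+ 1)² + (-10+ 9)² + (-1+ 7)²)
  = √(36 + 1 + 36)
  = √73 = 8.544

8.544


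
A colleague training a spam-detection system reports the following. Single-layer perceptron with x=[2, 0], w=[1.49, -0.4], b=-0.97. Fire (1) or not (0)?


z = (2)·(1.49) + (0)·(-0.4) - 0.97
  = 2.01
step(z) = 1 (z≥0)

1


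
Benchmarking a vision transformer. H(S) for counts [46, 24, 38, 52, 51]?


Probabilities: [46/211, 24/211, 38/211, 52/211, 51/211] ≈ [0.218, 0.1137, 0.1801, 0.2464, 0.2417]
H = -((46/211)·log₂(46/211) + (24/211)·log₂(24/211) + (38/211)·log₂(38/211) + (52/211)·log₂(52/211) + (51/211)·log₂(51/211))
  = 2.2744 bits

2.2744 bits


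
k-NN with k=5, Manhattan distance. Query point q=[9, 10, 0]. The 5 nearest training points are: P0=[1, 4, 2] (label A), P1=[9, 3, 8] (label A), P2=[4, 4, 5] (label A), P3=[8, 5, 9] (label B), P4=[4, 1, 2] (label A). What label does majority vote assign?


d(q,P0) = 16  (label A)
d(q,P1) = 15  (label A)
d(q,P2) = 16  (label A)
d(q,P3) = 15  (label B)
d(q,P4) = 16  (label A)
Votes: A=4, B=1
Majority → A

A


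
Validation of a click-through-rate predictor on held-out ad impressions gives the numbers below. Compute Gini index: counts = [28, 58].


Probabilities: [28/86, 58/86] ≈ [0.3256, 0.6744]
Σpᵢ² = (784 + 3364)/86² = 4148/7396
Gini = 1 - Σpᵢ² = 1 - 4148/7396 = 0.4392

0.4392


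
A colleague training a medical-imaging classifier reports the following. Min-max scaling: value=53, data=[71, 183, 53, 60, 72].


min=53, max=183
(53-53)/(183-53) = 0/130 = 0.0

0.0


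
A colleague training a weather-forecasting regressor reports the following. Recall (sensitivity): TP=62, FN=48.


Recall = TP/(TP+FN)
= 62/(62+48)
= 62/110 = 56.36%

56.36%


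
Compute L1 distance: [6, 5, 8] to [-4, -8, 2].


d = |6+ 4| + |5+ 8| + |8-2|
  = 10 + 13 + 6
  = 29

29


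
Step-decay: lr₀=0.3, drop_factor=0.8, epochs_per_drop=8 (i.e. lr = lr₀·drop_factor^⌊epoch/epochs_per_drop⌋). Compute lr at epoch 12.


n_drops = ⌊12/8⌋ = 1
lr = 0.3·0.8^1 = 0.3·0.8 = 0.24

0.24


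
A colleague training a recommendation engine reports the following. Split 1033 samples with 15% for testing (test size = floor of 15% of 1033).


Test = ⌊1033·15/100⌋ = 154
Train = 1033 - 154 = 879

Train: 879, Test: 154


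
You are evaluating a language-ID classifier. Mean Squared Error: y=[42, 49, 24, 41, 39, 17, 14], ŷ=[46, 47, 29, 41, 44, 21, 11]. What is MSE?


Squared errors: (42-46)²=16, (49-47)²=4, (24-29)²=25, (41-41)²=0, (39-44)²=25, (17-21)²=16, (14-11)²=9
Sum = 95
MSE = 95/7 = 95/7

95/7


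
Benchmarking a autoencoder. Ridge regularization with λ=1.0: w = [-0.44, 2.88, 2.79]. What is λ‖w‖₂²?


‖w‖₂² = (-0.44)² + (2.88)² + (2.79)²
     = 0.1936 + 8.2944 + 7.7841
     = 16.2721
λ·‖w‖₂² = 1.0·16.2721 = 16.2721

16.2721


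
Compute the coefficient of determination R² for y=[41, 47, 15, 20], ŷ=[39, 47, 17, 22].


ȳ = 30.75
SS_res = Σ(y-ŷ)² = 12
SS_tot = Σ(y-ȳ)² = 732.75
R² = 1 - SS_res/SS_tot = 1 - 0.0164 = 0.9836

0.9836


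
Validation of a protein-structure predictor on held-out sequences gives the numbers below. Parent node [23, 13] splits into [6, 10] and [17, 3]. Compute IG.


Parent = [23, 13], H_parent = 0.9436
H_left = 0.9544 (n=16), H_right = 0.6098 (n=20)
H_children = (16/36)·0.9544 + (20/36)·0.6098 = 0.763
IG = 0.9436 - 0.763 = 0.1806

0.1806


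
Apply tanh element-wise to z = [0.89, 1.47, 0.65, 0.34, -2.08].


tanh(0.89) = 0.7114
tanh(1.47) = 0.8996
tanh(0.65) = 0.5717
tanh(0.34) = 0.3275
tanh(-2.08) = -0.9693
result = [0.7114, 0.8996, 0.5717, 0.3275, -0.9693]

[0.7114, 0.8996, 0.5717, 0.3275, -0.9693]


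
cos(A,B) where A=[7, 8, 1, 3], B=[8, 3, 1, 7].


A·B = 7·8 + 8·3 + 1·1 + 3·7 = 102
‖A‖ = √123 = 11.0905, ‖B‖ = √123 = 11.0905
cos = 102/(√123·√123) = 102/√15129 = 0.8293

0.8293


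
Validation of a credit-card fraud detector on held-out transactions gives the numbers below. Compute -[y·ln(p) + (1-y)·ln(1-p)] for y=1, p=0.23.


BCE = -[y·ln(p) + (1-y)·ln(1-p)]
= -1·ln(0.23) - 0
= -ln(0.23) = 1.4697

1.4697


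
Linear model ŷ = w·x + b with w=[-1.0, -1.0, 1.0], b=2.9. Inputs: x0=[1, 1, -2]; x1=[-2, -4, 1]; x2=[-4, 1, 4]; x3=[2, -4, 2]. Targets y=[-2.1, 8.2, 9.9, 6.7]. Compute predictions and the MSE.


ŷ0 = (-1.0)·(1) + (-1.0)·(1) + (1.0)·(-2) + 2.9 = -1.1
ŷ1 = (-1.0)·(-2) + (-1.0)·(-4) + (1.0)·(1) + 2.9 = 9.9
ŷ2 = (-1.0)·(-4) + (-1.0)·(1) + (1.0)·(4) + 2.9 = 9.9
ŷ3 = (-1.0)·(2) + (-1.0)·(-4) + (1.0)·(2) + 2.9 = 6.9
errors² = [1.0, 2.89, 0.0, 0.04]
MSE = 3.9300/4 = 0.9825

0.9825


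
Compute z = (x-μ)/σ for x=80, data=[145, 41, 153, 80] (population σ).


μ = 104.75, σ = 46.4348
z = (80 - 104.75)/46.4348 = -0.533

-0.533


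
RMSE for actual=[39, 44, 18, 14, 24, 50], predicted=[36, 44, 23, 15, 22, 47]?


MSE = 48/6 = 8
RMSE = √(48/6) = 2.8284

2.8284


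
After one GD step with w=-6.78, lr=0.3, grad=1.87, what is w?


w_new = w - α·∇
= -6.78 - 0.3·1.87
= -6.78 - 0.561
= -7.341

-7.341


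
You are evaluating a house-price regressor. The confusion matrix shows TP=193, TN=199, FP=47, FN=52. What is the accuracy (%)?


Accuracy = (TP+TN)/(TP+TN+FP+FN)
= (193+199)/(491)
= 392/491 = 79.84%

79.84%


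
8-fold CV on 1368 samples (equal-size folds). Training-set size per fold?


Fold size = 1368/8 = 171
Training per fold = 1368 - 171 = 1197

1197


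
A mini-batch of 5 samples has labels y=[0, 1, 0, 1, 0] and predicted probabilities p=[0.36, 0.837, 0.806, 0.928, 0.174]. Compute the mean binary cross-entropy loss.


L[0] = -ln(1-0.36) = -ln(0.64) = 0.4463
L[1] = -ln(0.837) = 0.1779
L[2] = -ln(1-0.806) = -ln(0.194) = 1.6399
L[3] = -ln(0.928) = 0.0747
L[4] = -ln(1-0.174) = -ln(0.826) = 0.1912
mean = (0.4463 + 0.1779 + 1.6399 + 0.0747 + 0.1912)/5 = 0.506

0.506


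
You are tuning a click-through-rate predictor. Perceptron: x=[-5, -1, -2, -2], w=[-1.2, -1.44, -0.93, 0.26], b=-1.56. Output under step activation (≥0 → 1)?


z = (-5)·(-1.2) + (-1)·(-1.44) + (-2)·(-0.93) + (-2)·(0.26) - 1.56
  = 7.22
step(z) = 1 (z≥0)

1


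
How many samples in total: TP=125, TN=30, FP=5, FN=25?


Total = TP + TN + FP + FN
= 125 + 30 + 5 + 25
= 185
(Predicted positive: 130, predicted negative: 55)

185


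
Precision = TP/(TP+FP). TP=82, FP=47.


Precision = TP/(TP+FP)
= 82/(82+47)
= 82/129 = 63.57%

63.57%


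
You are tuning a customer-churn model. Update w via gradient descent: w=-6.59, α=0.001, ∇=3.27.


w_new = w - α·∇
= -6.59 - 0.001·3.27
= -6.59 - 0.00327
= -6.59327

-6.59327


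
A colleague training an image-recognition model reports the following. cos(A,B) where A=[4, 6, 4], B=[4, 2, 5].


A·B = 4·4 + 6·2 + 4·5 = 48
‖A‖ = √68 = 8.2462, ‖B‖ = √45 = 6.7082
cos = 48/(√68·√45) = 48/√3060 = 0.8677

0.8677


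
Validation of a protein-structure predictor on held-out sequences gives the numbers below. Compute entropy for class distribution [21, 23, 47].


Probabilities: [21/91, 23/91, 47/91] ≈ [0.2308, 0.2527, 0.5165]
H = -((21/91)·log₂(21/91) + (23/91)·log₂(23/91) + (47/91)·log₂(47/91))
  = 1.482 bits

1.482 bits


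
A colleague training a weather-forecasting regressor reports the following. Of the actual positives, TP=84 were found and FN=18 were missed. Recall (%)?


Recall = TP/(TP+FN)
= 84/(84+18)
= 84/102 = 82.35%

82.35%


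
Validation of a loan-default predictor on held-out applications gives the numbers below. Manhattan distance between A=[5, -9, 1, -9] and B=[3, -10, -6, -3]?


d = |5-3| + |-9+ 10| + |1+ 6| + |-9+ 3|
  = 2 + 1 + 7 + 6
  = 16

16


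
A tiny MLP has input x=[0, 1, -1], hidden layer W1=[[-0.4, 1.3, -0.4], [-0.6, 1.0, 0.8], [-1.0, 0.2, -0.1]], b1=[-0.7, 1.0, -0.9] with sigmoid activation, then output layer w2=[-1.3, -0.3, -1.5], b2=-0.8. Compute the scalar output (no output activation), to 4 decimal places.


z1[0] = (-0.4)·(0) + (1.3)·(1) + (-0.4)·(-1) - 0.7 = 1.0
z1[1] = (-0.6)·(0) + (1.0)·(1) + (0.8)·(-1) + 1.0 = 1.2
z1[2] = (-1.0)·(0) + (0.2)·(1) + (-0.1)·(-1) - 0.9 = -0.6
h = sigmoid(z1) = [0.7311, 0.7685, 0.3543]
output = (-1.3)·(0.7311) + (-0.3)·(0.7685) + (-1.5)·(0.3543) - 0.8 = -2.5124

-2.5124


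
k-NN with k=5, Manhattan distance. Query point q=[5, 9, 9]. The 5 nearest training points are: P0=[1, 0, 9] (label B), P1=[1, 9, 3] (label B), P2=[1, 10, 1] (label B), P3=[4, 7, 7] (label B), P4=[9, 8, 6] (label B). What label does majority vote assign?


d(q,P0) = 13  (label B)
d(q,P1) = 10  (label B)
d(q,P2) = 13  (label B)
d(q,P3) = 5  (label B)
d(q,P4) = 8  (label B)
Votes: A=0, B=5
Majority → B

B


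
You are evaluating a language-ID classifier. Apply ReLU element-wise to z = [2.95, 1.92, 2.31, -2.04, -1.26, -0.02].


ReLU(2.95) = max(0, 2.95) = 2.95
ReLU(1.92) = max(0, 1.92) = 1.92
ReLU(2.31) = max(0, 2.31) = 2.31
ReLU(-2.04) = max(0, -2.04) = 0.0
ReLU(-1.26) = max(0, -1.26) = 0.0
ReLU(-0.02) = max(0, -0.02) = 0.0
result = [2.95, 1.92, 2.31, 0.0, 0.0, 0.0]

[2.95, 1.92, 2.31, 0.0, 0.0, 0.0]


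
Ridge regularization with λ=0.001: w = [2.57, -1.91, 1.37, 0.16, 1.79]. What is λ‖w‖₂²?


‖w‖₂² = (2.57)² + (-1.91)² + (1.37)² + (0.16)² + (1.79)²
     = 6.6049 + 3.6481 + 1.8769 + 0.0256 + 3.2041
     = 15.3596
λ·‖w‖₂² = 0.001·15.3596 = 0.01536

0.01536


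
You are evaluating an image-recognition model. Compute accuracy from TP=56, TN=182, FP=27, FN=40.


Accuracy = (TP+TN)/(TP+TN+FP+FN)
= (56+182)/(305)
= 238/305 = 78.03%

78.03%
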